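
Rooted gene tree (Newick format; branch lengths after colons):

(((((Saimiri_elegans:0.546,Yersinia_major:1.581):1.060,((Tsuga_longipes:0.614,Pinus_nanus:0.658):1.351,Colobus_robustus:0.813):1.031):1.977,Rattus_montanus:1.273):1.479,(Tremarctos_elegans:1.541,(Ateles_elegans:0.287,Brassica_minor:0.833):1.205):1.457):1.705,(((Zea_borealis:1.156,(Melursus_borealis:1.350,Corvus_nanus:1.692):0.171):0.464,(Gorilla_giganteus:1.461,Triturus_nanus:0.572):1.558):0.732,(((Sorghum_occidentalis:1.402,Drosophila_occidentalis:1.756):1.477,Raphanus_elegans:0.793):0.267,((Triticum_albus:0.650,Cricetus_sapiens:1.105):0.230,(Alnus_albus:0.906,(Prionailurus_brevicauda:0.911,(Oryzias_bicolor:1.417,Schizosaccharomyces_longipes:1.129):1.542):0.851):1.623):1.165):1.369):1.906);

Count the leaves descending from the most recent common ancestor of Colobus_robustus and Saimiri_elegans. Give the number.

The MRCA of Colobus_robustus and Saimiri_elegans is the node subtending ((Saimiri_elegans,Yersinia_major),((Tsuga_longipes,Pinus_nanus),Colobus_robustus)).
That clade contains 5 terminal taxa: Colobus_robustus, Pinus_nanus, Saimiri_elegans, Tsuga_longipes, Yersinia_major.

5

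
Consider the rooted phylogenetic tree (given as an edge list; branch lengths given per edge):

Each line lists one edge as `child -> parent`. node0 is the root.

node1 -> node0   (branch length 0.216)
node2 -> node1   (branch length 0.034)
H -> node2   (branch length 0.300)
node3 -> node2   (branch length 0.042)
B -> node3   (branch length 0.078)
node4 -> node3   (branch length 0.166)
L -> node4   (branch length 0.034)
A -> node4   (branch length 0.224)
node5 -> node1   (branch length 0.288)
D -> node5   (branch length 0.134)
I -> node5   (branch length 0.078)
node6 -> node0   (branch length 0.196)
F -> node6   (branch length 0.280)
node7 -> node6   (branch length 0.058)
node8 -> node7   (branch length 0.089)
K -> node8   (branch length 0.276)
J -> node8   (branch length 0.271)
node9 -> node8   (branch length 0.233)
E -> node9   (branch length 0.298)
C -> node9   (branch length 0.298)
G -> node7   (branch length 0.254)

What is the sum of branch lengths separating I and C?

The path runs I → … → MRCA → … → C; the MRCA is the root of the tree.
Branch lengths along that path: 0.078 + 0.288 + 0.216 + 0.196 + 0.058 + 0.089 + 0.233 + 0.298 = 1.456.

1.456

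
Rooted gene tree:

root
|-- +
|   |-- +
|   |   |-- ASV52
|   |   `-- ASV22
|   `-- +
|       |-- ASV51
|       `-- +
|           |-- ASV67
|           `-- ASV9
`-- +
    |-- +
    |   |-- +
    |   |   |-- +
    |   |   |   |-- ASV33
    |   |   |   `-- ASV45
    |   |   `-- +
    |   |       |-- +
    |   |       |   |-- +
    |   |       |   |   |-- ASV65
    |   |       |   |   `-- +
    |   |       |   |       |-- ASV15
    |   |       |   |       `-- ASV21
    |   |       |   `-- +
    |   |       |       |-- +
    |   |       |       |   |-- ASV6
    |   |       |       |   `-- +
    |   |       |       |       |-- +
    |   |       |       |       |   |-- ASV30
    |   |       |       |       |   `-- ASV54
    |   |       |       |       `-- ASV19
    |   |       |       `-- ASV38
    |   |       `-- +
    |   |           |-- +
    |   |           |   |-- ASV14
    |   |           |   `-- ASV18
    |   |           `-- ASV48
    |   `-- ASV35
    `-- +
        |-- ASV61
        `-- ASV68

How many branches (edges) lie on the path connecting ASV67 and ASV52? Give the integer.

The MRCA of ASV67 and ASV52 is the node subtending ((ASV52,ASV22),(ASV51,(ASV67,ASV9))).
From ASV67 up to that node: 3 branches. From ASV52 up to the same node: 2 branches. Total: 3 + 2 = 5.

5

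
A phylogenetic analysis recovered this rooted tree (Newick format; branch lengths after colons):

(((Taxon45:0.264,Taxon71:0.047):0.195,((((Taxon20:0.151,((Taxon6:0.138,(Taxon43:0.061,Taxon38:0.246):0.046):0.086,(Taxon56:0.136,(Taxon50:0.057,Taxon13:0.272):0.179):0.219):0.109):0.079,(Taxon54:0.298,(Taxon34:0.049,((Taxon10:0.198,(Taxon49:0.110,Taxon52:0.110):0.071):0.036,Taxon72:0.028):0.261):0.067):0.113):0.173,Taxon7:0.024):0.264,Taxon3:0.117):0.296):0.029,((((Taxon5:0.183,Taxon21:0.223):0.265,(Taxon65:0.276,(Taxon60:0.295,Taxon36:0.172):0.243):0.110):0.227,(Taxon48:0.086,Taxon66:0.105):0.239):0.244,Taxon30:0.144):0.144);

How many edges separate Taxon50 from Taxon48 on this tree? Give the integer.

13

The MRCA of Taxon50 and Taxon48 is the root of the tree.
From Taxon50 up to that node: 9 branches. From Taxon48 up to the same node: 4 branches. Total: 9 + 4 = 13.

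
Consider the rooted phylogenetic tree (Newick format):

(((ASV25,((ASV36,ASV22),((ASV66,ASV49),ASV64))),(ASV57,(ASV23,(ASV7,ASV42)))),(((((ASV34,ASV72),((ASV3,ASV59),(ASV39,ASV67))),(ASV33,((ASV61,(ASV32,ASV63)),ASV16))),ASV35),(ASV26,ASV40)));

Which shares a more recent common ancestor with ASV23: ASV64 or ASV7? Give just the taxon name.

ASV7

The MRCA of ASV23 and ASV7 subtends (ASV23,(ASV7,ASV42)) (3 taxa).
The MRCA of ASV23 and ASV64 subtends ((ASV25,((ASV36,ASV22),((ASV66,ASV49),ASV64))),(ASV57,(ASV23,(ASV7,ASV42)))) (10 taxa).
The first is nested inside the second, so ASV23 shares a more recent common ancestor with ASV7.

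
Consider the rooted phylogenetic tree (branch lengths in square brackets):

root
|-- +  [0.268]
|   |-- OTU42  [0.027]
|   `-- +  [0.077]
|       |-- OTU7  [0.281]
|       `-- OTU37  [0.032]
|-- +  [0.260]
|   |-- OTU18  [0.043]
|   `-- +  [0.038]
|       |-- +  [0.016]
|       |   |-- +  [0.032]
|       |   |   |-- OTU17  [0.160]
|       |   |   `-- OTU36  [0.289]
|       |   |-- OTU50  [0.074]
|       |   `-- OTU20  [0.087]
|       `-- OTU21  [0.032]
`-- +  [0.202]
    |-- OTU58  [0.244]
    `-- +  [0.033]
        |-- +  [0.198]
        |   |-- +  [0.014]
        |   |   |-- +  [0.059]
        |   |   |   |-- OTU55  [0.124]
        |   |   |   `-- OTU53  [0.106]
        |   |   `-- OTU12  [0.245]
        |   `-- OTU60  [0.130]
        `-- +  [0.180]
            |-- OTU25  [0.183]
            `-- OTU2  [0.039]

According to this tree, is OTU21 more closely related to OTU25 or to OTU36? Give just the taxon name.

The MRCA of OTU21 and OTU36 subtends (((OTU17,OTU36),OTU50,OTU20),OTU21) (5 taxa).
The MRCA of OTU21 and OTU25 is the root, subtending the entire tree (16 taxa).
The first is nested inside the second, so OTU21 shares a more recent common ancestor with OTU36.

OTU36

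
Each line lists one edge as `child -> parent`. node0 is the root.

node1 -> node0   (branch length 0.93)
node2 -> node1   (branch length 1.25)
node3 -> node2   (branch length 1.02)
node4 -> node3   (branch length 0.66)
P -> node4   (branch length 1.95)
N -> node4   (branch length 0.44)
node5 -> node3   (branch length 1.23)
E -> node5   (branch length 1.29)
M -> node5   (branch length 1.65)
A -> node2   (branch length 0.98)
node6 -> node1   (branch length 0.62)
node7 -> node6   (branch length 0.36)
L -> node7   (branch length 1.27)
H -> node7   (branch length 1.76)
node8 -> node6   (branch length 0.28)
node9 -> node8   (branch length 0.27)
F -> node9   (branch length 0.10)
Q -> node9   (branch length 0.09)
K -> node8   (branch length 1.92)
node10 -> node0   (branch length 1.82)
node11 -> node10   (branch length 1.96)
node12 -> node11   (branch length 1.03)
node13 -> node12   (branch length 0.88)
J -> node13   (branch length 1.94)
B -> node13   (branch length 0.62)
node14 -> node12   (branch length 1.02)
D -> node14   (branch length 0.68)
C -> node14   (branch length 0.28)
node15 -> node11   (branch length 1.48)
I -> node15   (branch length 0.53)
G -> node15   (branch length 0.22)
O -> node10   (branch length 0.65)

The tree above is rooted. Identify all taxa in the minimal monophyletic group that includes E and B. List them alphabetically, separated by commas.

Tracing E: it sits inside (E,M).
Tracing B: it sits inside (J,B).
The smallest clade enclosing both is the whole tree (their MRCA is the root), so the answer is all 17 tips in alphabetical order.

A, B, C, D, E, F, G, H, I, J, K, L, M, N, O, P, Q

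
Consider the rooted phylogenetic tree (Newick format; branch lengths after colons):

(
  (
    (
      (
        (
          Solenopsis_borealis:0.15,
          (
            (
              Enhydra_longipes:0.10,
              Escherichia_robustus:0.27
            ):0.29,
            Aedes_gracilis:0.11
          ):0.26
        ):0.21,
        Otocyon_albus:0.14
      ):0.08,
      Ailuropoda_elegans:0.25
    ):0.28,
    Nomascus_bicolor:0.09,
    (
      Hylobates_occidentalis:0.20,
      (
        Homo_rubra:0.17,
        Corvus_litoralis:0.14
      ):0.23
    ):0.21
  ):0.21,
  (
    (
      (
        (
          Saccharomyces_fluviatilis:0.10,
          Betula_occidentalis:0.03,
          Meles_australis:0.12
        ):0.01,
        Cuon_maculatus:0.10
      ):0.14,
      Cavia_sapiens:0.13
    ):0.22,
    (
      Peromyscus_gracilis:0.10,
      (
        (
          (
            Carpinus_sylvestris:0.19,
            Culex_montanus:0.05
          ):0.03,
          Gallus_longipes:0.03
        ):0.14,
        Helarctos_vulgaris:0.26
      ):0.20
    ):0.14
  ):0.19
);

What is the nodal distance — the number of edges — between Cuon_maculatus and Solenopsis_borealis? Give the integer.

The MRCA of Cuon_maculatus and Solenopsis_borealis is the root of the tree.
From Cuon_maculatus up to that node: 4 branches. From Solenopsis_borealis up to the same node: 5 branches. Total: 4 + 5 = 9.

9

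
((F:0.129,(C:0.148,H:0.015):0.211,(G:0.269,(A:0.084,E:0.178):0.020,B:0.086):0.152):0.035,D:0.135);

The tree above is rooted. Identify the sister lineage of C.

H

C attaches to the tree at the node subtending (C,H).
The other lineage descending from that same node — the sister group — is the single tip H.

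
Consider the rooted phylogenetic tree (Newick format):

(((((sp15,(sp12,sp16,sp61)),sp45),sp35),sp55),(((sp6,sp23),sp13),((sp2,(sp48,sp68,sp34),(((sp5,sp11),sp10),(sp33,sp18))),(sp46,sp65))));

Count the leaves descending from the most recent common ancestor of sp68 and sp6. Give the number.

14

The MRCA of sp68 and sp6 is the node subtending (((sp6,sp23),sp13),((sp2,(sp48,sp68,sp34),(((sp5,sp11),sp10),(sp33,sp18))),(sp46,sp65))).
That clade contains 14 terminal taxa: sp10, sp11, sp13, sp18, sp2, sp23, sp33, sp34, sp46, sp48, sp5, sp6, sp65, sp68.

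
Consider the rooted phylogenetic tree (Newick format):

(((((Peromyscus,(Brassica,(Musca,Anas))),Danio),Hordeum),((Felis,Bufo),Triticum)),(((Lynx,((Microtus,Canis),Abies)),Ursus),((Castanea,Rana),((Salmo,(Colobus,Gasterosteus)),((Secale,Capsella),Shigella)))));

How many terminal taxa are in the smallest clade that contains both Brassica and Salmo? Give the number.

22

The MRCA of Brassica and Salmo is the root, so the clade is the entire tree.
That clade contains 22 terminal taxa: Abies, Anas, Brassica, Bufo, Canis, Capsella, Castanea, Colobus, Danio, Felis, Gasterosteus, Hordeum, Lynx, Microtus, Musca, Peromyscus, Rana, Salmo, Secale, Shigella, Triticum, Ursus.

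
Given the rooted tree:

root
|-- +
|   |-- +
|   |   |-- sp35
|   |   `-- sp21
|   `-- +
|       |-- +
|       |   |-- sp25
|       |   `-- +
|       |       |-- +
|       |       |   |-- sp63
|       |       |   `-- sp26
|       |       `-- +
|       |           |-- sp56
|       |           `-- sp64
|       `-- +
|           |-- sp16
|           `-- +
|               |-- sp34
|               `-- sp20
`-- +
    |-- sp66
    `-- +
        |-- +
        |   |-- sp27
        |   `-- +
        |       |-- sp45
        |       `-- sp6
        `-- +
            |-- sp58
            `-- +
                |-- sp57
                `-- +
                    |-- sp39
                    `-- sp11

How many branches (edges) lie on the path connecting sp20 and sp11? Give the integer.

11

The MRCA of sp20 and sp11 is the root of the tree.
From sp20 up to that node: 5 branches. From sp11 up to the same node: 6 branches. Total: 5 + 6 = 11.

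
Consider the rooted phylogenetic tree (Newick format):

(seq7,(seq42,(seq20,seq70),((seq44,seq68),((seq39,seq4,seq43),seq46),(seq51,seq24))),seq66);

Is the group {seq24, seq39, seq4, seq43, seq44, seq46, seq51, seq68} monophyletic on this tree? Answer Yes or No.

Yes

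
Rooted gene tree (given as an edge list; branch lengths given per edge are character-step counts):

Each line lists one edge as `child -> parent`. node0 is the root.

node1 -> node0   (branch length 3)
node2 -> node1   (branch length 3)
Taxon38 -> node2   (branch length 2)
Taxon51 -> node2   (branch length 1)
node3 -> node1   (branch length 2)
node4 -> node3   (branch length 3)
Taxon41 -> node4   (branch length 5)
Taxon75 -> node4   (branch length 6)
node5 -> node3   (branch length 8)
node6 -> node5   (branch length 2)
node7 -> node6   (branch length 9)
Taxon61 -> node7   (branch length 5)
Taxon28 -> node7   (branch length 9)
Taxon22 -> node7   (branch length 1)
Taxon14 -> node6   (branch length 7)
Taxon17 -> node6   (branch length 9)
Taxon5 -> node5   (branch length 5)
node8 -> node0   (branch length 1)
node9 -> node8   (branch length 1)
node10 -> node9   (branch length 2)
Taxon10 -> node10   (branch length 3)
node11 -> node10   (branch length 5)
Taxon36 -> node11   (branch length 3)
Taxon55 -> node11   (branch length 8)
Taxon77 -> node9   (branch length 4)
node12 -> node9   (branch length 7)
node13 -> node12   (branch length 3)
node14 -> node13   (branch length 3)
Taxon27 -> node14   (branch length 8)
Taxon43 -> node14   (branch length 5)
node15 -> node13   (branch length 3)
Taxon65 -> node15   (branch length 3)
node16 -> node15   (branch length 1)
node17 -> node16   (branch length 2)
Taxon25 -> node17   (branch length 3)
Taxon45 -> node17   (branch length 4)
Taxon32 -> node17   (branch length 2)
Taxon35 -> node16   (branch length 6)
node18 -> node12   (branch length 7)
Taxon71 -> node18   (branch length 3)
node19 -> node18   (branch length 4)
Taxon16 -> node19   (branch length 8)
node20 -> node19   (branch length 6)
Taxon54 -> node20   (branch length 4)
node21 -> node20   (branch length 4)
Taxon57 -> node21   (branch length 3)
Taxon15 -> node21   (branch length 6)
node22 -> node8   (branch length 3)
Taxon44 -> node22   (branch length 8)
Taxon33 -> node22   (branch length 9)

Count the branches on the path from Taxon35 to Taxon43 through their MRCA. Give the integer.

5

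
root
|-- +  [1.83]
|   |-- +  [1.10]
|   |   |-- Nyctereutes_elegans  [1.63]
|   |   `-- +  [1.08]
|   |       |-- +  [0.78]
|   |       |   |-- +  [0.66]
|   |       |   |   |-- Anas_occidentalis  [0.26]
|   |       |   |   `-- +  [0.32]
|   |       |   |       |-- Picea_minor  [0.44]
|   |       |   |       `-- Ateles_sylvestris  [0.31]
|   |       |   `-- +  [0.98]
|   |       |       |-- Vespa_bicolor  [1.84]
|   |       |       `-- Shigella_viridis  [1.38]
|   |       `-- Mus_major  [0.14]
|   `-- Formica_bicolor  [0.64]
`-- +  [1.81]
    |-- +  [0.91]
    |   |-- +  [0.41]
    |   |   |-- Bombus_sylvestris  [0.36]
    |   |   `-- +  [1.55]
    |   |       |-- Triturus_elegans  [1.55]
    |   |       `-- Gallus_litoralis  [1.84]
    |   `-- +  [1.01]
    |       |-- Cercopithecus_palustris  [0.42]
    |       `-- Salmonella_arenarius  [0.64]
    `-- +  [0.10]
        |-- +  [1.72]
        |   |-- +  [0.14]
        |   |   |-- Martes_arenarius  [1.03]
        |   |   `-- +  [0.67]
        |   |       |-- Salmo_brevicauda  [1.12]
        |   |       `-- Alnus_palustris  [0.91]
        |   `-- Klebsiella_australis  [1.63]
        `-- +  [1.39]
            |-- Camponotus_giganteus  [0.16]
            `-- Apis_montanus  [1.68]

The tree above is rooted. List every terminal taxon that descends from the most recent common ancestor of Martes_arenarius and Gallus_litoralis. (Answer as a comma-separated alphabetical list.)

Tracing Martes_arenarius: it sits inside (Martes_arenarius,(Salmo_brevicauda,Alnus_palustris)).
Tracing Gallus_litoralis: it sits inside (Triturus_elegans,Gallus_litoralis).
The smallest clade enclosing both is (((Bombus_sylvestris,(Triturus_elegans,Gallus_litoralis)),(Cercopithecus_palustris,Salmonella_arenarius)),(((Martes_arenarius,(Salmo_brevicauda,Alnus_palustris)),Klebsiella_australis),(Camponotus_giganteus,Apis_montanus))); the answer is its 11 terminal taxa in alphabetical order.

Alnus_palustris, Apis_montanus, Bombus_sylvestris, Camponotus_giganteus, Cercopithecus_palustris, Gallus_litoralis, Klebsiella_australis, Martes_arenarius, Salmo_brevicauda, Salmonella_arenarius, Triturus_elegans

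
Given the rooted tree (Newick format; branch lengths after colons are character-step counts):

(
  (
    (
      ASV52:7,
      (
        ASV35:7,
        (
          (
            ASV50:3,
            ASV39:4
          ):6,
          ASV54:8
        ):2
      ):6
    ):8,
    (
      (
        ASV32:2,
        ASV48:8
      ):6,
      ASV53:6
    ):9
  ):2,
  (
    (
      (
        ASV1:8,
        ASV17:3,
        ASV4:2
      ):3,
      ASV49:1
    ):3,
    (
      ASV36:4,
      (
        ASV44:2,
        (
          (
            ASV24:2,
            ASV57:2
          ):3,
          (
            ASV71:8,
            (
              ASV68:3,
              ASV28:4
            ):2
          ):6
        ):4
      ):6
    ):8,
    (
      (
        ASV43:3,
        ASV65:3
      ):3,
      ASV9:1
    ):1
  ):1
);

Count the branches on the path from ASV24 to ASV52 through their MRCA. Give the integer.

The MRCA of ASV24 and ASV52 is the root of the tree.
From ASV24 up to that node: 6 branches. From ASV52 up to the same node: 3 branches. Total: 6 + 3 = 9.

9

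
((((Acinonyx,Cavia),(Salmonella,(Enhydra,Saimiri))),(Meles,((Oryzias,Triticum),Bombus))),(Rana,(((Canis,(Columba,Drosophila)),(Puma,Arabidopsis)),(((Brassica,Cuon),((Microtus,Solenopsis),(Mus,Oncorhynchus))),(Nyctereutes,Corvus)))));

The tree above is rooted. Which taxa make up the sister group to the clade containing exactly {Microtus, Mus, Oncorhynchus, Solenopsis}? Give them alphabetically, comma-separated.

Brassica, Cuon

The clade containing exactly {Microtus, Mus, Oncorhynchus, Solenopsis} attaches to the tree at the node subtending ((Brassica,Cuon),((Microtus,Solenopsis),(Mus,Oncorhynchus))).
The other lineage descending from that same node — the sister group — is (Brassica,Cuon); its 2 tips in alphabetical order are the answer.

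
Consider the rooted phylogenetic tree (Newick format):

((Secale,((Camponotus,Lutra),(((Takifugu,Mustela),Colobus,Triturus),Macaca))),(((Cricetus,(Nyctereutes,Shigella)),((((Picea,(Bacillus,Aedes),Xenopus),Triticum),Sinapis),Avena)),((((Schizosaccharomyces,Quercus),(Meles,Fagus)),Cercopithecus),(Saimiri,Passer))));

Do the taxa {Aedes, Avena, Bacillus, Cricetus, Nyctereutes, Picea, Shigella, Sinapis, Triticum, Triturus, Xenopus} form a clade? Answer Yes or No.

No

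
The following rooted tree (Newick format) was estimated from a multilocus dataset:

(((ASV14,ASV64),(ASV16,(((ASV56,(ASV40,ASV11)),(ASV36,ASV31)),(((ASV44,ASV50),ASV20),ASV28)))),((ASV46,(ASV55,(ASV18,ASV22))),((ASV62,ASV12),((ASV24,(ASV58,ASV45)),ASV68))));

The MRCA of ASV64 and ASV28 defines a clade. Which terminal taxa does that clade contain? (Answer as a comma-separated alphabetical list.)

ASV11, ASV14, ASV16, ASV20, ASV28, ASV31, ASV36, ASV40, ASV44, ASV50, ASV56, ASV64

Tracing ASV64: it sits inside (ASV14,ASV64).
Tracing ASV28: it sits inside (((ASV44,ASV50),ASV20),ASV28).
The smallest clade enclosing both is ((ASV14,ASV64),(ASV16,(((ASV56,(ASV40,ASV11)),(ASV36,ASV31)),(((ASV44,ASV50),ASV20),ASV28)))); the answer is its 12 terminal taxa in alphabetical order.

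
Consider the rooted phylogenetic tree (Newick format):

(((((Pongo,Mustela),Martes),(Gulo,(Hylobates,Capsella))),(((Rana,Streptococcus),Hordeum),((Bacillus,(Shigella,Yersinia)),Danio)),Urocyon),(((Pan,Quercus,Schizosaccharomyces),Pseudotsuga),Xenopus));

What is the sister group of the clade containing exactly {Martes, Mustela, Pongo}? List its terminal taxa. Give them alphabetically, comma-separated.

The clade containing exactly {Martes, Mustela, Pongo} attaches to the tree at the node subtending (((Pongo,Mustela),Martes),(Gulo,(Hylobates,Capsella))).
The other lineage descending from that same node — the sister group — is (Gulo,(Hylobates,Capsella)); its 3 tips in alphabetical order are the answer.

Capsella, Gulo, Hylobates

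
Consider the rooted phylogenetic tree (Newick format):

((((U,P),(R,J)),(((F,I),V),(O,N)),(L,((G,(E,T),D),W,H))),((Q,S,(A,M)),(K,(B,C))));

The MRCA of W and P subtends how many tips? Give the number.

16

The MRCA of W and P is the node subtending (((U,P),(R,J)),(((F,I),V),(O,N)),(L,((G,(E,T),D),W,H))).
That clade contains 16 terminal taxa: D, E, F, G, H, I, J, L, N, O, P, R, T, U, V, W.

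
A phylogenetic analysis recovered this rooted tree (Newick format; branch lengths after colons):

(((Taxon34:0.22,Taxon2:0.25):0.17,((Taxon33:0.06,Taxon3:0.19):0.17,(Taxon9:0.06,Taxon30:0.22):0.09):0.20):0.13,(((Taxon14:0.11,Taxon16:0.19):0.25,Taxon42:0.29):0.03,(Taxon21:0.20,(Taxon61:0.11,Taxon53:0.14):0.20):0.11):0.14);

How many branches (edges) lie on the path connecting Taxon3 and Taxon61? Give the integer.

The MRCA of Taxon3 and Taxon61 is the root of the tree.
From Taxon3 up to that node: 4 branches. From Taxon61 up to the same node: 4 branches. Total: 4 + 4 = 8.

8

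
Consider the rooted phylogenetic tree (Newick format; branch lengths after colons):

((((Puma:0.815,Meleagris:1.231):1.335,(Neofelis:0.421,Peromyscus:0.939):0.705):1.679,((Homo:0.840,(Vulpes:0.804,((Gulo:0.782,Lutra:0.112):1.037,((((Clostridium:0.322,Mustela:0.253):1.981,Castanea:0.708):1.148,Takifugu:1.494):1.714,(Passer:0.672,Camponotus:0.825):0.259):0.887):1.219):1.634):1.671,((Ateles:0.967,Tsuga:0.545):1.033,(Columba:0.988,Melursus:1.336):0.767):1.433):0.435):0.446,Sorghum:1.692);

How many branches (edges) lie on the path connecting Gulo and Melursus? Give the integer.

8

The MRCA of Gulo and Melursus is the node subtending ((Homo,(Vulpes,((Gulo,Lutra),((((Clostridium,Mustela),Castanea),Takifugu),(Passer,Camponotus))))),((Ateles,Tsuga),(Columba,Melursus))).
From Gulo up to that node: 5 branches. From Melursus up to the same node: 3 branches. Total: 5 + 3 = 8.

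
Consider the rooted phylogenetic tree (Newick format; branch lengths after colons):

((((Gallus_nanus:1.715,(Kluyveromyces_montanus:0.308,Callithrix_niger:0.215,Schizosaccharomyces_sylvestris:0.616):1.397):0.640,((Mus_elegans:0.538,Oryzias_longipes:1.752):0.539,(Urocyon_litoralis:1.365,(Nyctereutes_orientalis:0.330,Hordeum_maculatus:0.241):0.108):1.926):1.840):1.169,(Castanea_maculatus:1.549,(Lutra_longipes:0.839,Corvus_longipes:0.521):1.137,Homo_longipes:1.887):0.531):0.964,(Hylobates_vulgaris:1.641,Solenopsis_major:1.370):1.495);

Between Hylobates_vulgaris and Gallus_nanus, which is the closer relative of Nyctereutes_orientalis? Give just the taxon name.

Gallus_nanus

The MRCA of Nyctereutes_orientalis and Gallus_nanus subtends ((Gallus_nanus,(Kluyveromyces_montanus,Callithrix_niger,Schizosaccharomyces_sylvestris)),((Mus_elegans,Oryzias_longipes),(Urocyon_litoralis,(Nyctereutes_orientalis,Hordeum_maculatus)))) (9 taxa).
The MRCA of Nyctereutes_orientalis and Hylobates_vulgaris is the root, subtending the entire tree (15 taxa).
The first is nested inside the second, so Nyctereutes_orientalis shares a more recent common ancestor with Gallus_nanus.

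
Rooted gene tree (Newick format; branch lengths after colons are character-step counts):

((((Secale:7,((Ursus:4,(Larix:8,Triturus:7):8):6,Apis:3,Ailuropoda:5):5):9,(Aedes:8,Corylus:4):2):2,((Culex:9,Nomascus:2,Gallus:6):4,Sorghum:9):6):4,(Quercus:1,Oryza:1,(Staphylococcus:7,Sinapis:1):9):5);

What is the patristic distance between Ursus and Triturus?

The path runs Ursus → … → MRCA → … → Triturus; the MRCA is the node subtending (Ursus,(Larix,Triturus)).
Branch lengths along that path: 4 + 8 + 7 = 19.

19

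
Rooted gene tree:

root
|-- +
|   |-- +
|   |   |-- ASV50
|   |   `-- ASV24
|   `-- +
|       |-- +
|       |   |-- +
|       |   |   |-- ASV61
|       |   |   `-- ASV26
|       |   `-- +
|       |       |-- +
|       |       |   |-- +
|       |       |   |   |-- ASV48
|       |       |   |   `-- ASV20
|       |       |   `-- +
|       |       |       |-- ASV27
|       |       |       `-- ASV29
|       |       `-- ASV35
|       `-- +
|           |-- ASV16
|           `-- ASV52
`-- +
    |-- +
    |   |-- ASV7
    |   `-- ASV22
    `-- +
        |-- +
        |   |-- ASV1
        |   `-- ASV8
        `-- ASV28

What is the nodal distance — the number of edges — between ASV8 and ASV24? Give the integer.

7

The MRCA of ASV8 and ASV24 is the root of the tree.
From ASV8 up to that node: 4 branches. From ASV24 up to the same node: 3 branches. Total: 4 + 3 = 7.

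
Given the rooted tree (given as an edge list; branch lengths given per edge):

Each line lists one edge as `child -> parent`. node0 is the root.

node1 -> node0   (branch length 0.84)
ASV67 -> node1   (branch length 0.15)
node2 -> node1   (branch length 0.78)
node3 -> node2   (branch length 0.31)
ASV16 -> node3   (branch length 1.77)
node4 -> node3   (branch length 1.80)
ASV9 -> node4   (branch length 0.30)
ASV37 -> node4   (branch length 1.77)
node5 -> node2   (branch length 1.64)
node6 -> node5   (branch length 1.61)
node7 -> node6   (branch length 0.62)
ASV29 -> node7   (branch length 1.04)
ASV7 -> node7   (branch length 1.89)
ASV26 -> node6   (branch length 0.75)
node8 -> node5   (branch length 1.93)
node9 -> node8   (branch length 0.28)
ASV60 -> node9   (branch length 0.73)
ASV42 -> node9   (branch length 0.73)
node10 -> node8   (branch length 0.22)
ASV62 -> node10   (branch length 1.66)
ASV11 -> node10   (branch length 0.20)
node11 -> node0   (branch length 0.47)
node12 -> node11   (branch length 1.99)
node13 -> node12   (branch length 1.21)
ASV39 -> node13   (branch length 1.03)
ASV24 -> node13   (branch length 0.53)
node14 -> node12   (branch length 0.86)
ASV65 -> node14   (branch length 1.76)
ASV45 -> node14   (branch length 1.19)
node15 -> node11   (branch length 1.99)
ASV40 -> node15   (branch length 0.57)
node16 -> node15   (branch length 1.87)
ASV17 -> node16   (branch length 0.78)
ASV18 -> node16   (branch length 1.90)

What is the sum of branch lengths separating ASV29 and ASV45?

The path runs ASV29 → … → MRCA → … → ASV45; the MRCA is the root of the tree.
Branch lengths along that path: 1.04 + 0.62 + 1.61 + 1.64 + 0.78 + 0.84 + 0.47 + 1.99 + 0.86 + 1.19 = 11.04.

11.04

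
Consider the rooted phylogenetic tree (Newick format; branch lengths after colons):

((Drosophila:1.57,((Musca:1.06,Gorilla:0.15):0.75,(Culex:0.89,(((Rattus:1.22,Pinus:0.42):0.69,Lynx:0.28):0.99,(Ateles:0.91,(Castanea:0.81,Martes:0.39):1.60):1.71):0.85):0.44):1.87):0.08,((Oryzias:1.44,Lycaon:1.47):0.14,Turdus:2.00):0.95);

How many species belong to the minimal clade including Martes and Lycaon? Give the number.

13

The MRCA of Martes and Lycaon is the root, so the clade is the entire tree.
That clade contains 13 terminal taxa: Ateles, Castanea, Culex, Drosophila, Gorilla, Lycaon, Lynx, Martes, Musca, Oryzias, Pinus, Rattus, Turdus.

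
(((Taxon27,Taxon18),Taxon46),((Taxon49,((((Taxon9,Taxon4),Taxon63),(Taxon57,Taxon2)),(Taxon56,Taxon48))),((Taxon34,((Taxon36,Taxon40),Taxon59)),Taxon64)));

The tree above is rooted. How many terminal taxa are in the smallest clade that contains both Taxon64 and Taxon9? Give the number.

The MRCA of Taxon64 and Taxon9 is the node subtending ((Taxon49,((((Taxon9,Taxon4),Taxon63),(Taxon57,Taxon2)),(Taxon56,Taxon48))),((Taxon34,((Taxon36,Taxon40),Taxon59)),Taxon64)).
That clade contains 13 terminal taxa: Taxon2, Taxon34, Taxon36, Taxon4, Taxon40, Taxon48, Taxon49, Taxon56, Taxon57, Taxon59, Taxon63, Taxon64, Taxon9.

13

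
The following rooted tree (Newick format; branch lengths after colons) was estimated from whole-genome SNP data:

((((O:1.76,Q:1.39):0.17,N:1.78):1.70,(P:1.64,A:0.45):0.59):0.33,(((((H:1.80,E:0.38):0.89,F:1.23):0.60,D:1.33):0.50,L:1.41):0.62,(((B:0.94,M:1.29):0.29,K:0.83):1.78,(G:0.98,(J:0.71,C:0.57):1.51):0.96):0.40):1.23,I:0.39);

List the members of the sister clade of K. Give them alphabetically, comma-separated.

B, M

K attaches to the tree at the node subtending ((B,M),K).
The other lineage descending from that same node — the sister group — is (B,M); its 2 tips in alphabetical order are the answer.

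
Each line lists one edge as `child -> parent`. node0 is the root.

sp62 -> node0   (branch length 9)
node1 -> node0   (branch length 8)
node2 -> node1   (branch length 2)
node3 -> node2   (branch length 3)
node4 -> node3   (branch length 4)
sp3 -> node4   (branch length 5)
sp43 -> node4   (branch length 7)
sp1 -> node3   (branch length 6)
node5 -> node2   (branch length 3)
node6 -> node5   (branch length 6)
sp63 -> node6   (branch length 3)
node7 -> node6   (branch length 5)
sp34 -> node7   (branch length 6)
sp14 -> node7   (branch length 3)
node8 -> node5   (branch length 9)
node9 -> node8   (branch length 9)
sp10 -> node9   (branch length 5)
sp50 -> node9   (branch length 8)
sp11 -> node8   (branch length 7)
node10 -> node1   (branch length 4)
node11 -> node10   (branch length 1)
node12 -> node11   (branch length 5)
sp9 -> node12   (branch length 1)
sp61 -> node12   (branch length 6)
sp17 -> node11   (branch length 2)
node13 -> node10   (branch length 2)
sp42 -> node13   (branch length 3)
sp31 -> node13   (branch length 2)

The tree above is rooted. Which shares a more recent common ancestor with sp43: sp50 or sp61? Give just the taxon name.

The MRCA of sp43 and sp50 subtends (((sp3,sp43),sp1),((sp63,(sp34,sp14)),((sp10,sp50),sp11))) (9 taxa).
The MRCA of sp43 and sp61 subtends ((((sp3,sp43),sp1),((sp63,(sp34,sp14)),((sp10,sp50),sp11))),(((sp9,sp61),sp17),(sp42,sp31))) (14 taxa).
The first is nested inside the second, so sp43 shares a more recent common ancestor with sp50.

sp50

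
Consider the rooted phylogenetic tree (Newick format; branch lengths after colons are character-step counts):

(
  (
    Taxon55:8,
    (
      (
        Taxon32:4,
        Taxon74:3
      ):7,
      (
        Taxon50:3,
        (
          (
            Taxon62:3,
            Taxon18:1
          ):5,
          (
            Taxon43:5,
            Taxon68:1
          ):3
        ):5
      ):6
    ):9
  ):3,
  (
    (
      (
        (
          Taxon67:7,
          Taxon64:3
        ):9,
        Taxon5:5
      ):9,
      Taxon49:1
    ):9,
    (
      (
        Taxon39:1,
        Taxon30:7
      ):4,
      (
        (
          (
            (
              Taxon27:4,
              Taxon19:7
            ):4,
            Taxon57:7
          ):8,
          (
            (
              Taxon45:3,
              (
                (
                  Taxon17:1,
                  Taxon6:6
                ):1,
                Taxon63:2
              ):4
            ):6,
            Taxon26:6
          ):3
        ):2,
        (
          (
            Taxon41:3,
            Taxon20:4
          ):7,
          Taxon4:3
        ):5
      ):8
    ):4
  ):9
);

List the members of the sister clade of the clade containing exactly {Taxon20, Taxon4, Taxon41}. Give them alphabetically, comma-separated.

Taxon17, Taxon19, Taxon26, Taxon27, Taxon45, Taxon57, Taxon6, Taxon63

The clade containing exactly {Taxon20, Taxon4, Taxon41} attaches to the tree at the node subtending ((((Taxon27,Taxon19),Taxon57),((Taxon45,((Taxon17,Taxon6),Taxon63)),Taxon26)),((Taxon41,Taxon20),Taxon4)).
The other lineage descending from that same node — the sister group — is (((Taxon27,Taxon19),Taxon57),((Taxon45,((Taxon17,Taxon6),Taxon63)),Taxon26)); its 8 tips in alphabetical order are the answer.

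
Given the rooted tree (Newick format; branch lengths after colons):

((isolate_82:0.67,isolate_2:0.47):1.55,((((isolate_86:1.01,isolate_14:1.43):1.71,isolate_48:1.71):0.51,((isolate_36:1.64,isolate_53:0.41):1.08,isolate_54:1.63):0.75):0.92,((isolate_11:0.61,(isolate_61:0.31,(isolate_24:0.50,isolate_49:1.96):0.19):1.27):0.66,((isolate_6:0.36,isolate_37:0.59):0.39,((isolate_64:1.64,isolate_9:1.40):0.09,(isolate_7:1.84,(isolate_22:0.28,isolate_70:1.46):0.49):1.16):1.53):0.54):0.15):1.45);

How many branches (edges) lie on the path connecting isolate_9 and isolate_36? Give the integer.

9

The MRCA of isolate_9 and isolate_36 is the node subtending ((((isolate_86,isolate_14),isolate_48),((isolate_36,isolate_53),isolate_54)),((isolate_11,(isolate_61,(isolate_24,isolate_49))),((isolate_6,isolate_37),((isolate_64,isolate_9),(isolate_7,(isolate_22,isolate_70)))))).
From isolate_9 up to that node: 5 branches. From isolate_36 up to the same node: 4 branches. Total: 5 + 4 = 9.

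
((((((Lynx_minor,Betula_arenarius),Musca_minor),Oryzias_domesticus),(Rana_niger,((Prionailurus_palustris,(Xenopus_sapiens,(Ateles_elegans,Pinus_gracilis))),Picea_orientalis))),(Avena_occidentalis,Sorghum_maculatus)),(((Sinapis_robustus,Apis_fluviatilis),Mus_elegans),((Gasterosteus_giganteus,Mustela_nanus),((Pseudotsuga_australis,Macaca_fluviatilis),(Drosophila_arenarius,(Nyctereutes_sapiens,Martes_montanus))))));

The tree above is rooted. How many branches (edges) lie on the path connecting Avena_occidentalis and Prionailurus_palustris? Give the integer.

The MRCA of Avena_occidentalis and Prionailurus_palustris is the node subtending (((((Lynx_minor,Betula_arenarius),Musca_minor),Oryzias_domesticus),(Rana_niger,((Prionailurus_palustris,(Xenopus_sapiens,(Ateles_elegans,Pinus_gracilis))),Picea_orientalis))),(Avena_occidentalis,Sorghum_maculatus)).
From Avena_occidentalis up to that node: 2 branches. From Prionailurus_palustris up to the same node: 5 branches. Total: 2 + 5 = 7.

7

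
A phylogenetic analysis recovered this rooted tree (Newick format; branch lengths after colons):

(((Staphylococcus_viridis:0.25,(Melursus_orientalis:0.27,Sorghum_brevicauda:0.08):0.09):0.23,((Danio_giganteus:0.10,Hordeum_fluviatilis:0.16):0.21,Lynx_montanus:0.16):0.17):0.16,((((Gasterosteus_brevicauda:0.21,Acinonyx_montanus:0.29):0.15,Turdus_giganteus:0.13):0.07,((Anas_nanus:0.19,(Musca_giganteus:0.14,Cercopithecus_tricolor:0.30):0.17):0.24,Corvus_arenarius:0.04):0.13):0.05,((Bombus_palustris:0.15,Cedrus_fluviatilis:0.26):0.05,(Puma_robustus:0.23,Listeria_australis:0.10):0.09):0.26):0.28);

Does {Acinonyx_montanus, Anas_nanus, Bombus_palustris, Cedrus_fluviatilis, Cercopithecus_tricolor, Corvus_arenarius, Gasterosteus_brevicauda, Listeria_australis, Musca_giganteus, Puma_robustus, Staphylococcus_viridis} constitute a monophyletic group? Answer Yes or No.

No

The MRCA of the listed taxa is the root, so the smallest clade containing them is the whole tree.
That clade also contains Danio_giganteus, Hordeum_fluviatilis, Lynx_montanus, Melursus_orientalis, Sorghum_brevicauda, Turdus_giganteus, which are not in the proposed group, so the group is not monophyletic.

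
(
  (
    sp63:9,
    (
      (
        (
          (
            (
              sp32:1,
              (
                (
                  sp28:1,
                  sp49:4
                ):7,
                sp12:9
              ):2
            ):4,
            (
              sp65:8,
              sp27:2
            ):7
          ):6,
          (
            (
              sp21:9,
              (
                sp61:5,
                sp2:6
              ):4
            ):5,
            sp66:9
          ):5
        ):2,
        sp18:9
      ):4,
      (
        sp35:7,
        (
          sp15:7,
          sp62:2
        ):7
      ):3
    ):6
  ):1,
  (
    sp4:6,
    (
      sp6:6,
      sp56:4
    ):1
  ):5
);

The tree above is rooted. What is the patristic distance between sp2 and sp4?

44

The path runs sp2 → … → MRCA → … → sp4; the MRCA is the root of the tree.
Branch lengths along that path: 6 + 4 + 5 + 5 + 2 + 4 + 6 + 1 + 5 + 6 = 44.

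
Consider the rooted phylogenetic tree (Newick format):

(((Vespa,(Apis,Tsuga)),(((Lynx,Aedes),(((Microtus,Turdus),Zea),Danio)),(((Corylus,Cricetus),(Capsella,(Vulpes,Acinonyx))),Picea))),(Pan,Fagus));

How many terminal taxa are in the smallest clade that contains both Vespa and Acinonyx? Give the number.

The MRCA of Vespa and Acinonyx is the node subtending ((Vespa,(Apis,Tsuga)),(((Lynx,Aedes),(((Microtus,Turdus),Zea),Danio)),(((Corylus,Cricetus),(Capsella,(Vulpes,Acinonyx))),Picea))).
That clade contains 15 terminal taxa: Acinonyx, Aedes, Apis, Capsella, Corylus, Cricetus, Danio, Lynx, Microtus, Picea, Tsuga, Turdus, Vespa, Vulpes, Zea.

15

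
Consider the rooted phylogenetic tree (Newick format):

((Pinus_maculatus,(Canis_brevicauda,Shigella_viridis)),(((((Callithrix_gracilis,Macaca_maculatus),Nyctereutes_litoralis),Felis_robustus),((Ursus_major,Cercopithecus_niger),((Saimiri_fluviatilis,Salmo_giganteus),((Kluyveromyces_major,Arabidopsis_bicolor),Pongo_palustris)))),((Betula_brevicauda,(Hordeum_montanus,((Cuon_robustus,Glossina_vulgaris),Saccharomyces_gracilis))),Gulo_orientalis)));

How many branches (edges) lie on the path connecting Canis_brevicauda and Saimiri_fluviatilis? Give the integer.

The MRCA of Canis_brevicauda and Saimiri_fluviatilis is the root of the tree.
From Canis_brevicauda up to that node: 3 branches. From Saimiri_fluviatilis up to the same node: 6 branches. Total: 3 + 6 = 9.

9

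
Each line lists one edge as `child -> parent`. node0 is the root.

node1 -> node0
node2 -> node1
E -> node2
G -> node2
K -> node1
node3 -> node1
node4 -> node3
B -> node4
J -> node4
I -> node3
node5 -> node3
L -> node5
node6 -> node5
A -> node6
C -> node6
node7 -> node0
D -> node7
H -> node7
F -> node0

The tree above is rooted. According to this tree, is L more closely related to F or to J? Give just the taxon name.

The MRCA of L and J subtends ((B,J),I,(L,(A,C))) (6 taxa).
The MRCA of L and F is the root, subtending the entire tree (12 taxa).
The first is nested inside the second, so L shares a more recent common ancestor with J.

J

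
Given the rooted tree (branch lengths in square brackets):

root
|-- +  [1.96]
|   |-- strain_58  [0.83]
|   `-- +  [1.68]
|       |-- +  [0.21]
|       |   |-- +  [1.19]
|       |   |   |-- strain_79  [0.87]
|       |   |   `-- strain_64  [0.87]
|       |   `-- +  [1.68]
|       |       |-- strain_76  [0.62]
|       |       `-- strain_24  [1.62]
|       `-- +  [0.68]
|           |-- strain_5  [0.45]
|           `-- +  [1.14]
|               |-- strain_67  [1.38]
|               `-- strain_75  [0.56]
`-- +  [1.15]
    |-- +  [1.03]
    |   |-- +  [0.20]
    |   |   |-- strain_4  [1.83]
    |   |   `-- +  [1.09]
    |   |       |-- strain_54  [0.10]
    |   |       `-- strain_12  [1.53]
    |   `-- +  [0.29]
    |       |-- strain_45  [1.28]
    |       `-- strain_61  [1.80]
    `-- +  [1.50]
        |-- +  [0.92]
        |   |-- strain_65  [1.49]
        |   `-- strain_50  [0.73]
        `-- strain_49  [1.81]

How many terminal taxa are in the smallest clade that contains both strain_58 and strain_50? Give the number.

The MRCA of strain_58 and strain_50 is the root, so the clade is the entire tree.
That clade contains 16 terminal taxa: strain_12, strain_24, strain_4, strain_45, strain_49, strain_5, strain_50, strain_54, strain_58, strain_61, strain_64, strain_65, strain_67, strain_75, strain_76, strain_79.

16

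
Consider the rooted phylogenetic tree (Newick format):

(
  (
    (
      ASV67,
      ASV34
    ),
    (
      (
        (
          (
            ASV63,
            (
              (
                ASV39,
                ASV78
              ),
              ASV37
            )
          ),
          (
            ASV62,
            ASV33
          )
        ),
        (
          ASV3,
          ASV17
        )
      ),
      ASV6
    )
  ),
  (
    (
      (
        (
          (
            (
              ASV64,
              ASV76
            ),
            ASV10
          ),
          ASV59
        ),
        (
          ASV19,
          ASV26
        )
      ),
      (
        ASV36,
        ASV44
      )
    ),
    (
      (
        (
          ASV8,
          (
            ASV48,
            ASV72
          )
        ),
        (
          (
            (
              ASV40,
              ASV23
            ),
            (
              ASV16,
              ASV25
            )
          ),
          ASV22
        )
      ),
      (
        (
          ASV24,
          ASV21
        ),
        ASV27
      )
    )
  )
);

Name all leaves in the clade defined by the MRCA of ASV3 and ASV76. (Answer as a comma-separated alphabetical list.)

Tracing ASV3: it sits inside (ASV3,ASV17).
Tracing ASV76: it sits inside (ASV64,ASV76).
The smallest clade enclosing both is the whole tree (their MRCA is the root), so the answer is all 30 tips in alphabetical order.

ASV10, ASV16, ASV17, ASV19, ASV21, ASV22, ASV23, ASV24, ASV25, ASV26, ASV27, ASV3, ASV33, ASV34, ASV36, ASV37, ASV39, ASV40, ASV44, ASV48, ASV59, ASV6, ASV62, ASV63, ASV64, ASV67, ASV72, ASV76, ASV78, ASV8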